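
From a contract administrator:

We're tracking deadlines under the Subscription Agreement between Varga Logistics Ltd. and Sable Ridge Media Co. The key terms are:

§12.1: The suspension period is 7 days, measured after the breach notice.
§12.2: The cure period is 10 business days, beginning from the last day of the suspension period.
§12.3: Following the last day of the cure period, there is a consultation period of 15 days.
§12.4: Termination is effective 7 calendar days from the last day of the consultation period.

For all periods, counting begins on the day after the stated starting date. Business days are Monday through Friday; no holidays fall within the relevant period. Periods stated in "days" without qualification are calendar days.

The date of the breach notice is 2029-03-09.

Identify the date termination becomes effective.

2029-04-21

The last day of the suspension period: 7 calendar days after 2029-03-09 is 2029-03-16.
From Friday, 2029-03-16, 10 business days (Mar 19, Mar 20, Mar 21, Mar 22, Mar 23, Mar 26, Mar 27, Mar 28, Mar 29, Mar 30, skipping weekends) brings us to Friday, 2029-03-30, which is the last day of the cure period.
The last day of the consultation period: 2029-03-30 + 15 days = 2029-04-14.
The date termination becomes effective: 2029-04-14 + 7 days = 2029-04-21.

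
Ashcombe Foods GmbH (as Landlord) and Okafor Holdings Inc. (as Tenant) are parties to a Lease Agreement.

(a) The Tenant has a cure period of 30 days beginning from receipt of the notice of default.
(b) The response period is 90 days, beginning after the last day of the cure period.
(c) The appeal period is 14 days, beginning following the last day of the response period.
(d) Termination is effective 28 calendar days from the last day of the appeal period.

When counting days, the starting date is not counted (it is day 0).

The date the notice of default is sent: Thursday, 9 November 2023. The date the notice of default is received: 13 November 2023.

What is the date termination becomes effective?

23 April 2024

The last day of the cure period: 13 November 2023 + 30 days = 13 December 2023.
The last day of the response period: 90 calendar days after 13 December 2023 is 12 March 2024.
The last day of the appeal period: 14 calendar days after 12 March 2024 is 26 March 2024.
The date termination becomes effective: 28 calendar days after 26 March 2024 is 23 April 2024.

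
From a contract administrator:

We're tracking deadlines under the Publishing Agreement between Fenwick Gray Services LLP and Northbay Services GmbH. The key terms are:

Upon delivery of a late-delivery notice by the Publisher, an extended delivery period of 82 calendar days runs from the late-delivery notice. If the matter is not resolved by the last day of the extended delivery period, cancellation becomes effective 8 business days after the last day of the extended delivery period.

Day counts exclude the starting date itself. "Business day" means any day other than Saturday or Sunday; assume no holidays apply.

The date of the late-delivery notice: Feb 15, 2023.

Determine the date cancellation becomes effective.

May 18, 2023

Adding 82 calendar days to Feb 15, 2023 gives May 8, 2023, which is the last day of the extended delivery period.
From Monday, May 8, 2023, 8 business days (May 9, May 10, May 11, May 12, May 15, May 16, May 17, May 18, skipping weekends) brings us to Thursday, May 18, 2023, which is the date cancellation becomes effective.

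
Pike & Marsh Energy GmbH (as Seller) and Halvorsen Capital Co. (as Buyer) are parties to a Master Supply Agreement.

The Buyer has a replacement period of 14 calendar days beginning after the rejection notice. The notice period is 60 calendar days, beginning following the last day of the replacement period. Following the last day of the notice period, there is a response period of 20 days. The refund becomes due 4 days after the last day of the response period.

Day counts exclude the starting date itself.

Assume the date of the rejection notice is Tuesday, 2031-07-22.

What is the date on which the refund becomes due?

2031-10-28

The last day of the replacement period: 2031-07-22 + 14 days = 2031-08-05.
The last day of the notice period: 2031-08-05 + 60 days = 2031-10-04.
The last day of the response period: 2031-10-04 + 20 days = 2031-10-24.
Adding 4 calendar days to 2031-10-24 gives 2031-10-28, which is the date on which the refund becomes due.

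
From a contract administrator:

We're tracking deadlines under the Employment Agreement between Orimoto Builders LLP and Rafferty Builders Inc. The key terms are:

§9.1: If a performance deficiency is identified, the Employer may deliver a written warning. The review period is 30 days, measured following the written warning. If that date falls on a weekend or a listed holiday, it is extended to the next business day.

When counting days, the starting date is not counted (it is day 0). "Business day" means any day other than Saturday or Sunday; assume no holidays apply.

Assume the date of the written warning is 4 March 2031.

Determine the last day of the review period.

3 April 2031

The last day of the review period: 30 calendar days after 4 March 2031 is 3 April 2031. 3 April 2031 is a Thursday, so no roll-forward applies.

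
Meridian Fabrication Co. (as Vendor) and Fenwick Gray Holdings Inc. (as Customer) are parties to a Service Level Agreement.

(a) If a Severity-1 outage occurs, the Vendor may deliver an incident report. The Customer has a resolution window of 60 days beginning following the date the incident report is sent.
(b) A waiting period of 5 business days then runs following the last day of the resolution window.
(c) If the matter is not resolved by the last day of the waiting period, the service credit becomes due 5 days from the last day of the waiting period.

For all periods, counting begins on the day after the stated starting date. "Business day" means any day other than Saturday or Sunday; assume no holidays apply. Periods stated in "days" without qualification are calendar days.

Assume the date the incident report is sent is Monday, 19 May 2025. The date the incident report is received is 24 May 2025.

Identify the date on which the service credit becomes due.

Adding 60 calendar days to 19 May 2025 gives 18 July 2025, which is the last day of the resolution window.
The last day of the waiting period: 5 business days after Friday, 18 July 2025, skipping weekends — Jul 21, Jul 22, Jul 23, Jul 24, Jul 25 — lands on Friday, 25 July 2025.
The date on which the service credit becomes due: 25 July 2025 + 5 days = 30 July 2025.

30 July 2025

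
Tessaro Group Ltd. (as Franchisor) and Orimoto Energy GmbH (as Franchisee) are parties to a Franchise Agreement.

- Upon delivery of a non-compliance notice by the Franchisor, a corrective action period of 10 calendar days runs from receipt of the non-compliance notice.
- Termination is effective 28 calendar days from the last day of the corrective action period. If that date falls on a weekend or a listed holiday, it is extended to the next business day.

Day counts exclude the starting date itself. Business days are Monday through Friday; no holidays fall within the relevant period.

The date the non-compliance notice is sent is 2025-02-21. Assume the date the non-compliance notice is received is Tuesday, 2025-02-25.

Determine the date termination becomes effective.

The last day of the corrective action period: 10 calendar days after 2025-02-25 is 2025-03-07.
The date termination becomes effective: 28 calendar days after 2025-03-07 is 2025-04-04. 2025-04-04 is a Friday, so no roll-forward applies.

2025-04-04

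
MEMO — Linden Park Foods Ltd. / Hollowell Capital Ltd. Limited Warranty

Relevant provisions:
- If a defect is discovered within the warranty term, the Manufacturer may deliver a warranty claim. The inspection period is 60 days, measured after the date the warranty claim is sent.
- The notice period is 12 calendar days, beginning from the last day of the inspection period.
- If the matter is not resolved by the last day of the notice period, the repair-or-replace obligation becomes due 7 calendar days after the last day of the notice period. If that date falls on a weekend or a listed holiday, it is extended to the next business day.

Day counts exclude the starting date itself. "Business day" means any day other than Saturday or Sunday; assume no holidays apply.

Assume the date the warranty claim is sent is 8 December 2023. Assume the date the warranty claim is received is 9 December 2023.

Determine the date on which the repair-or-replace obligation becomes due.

The last day of the inspection period: 60 calendar days after 8 December 2023 is 6 February 2024.
Adding 12 calendar days to 6 February 2024 gives 18 February 2024, which is the last day of the notice period.
The date on which the repair-or-replace obligation becomes due: 18 February 2024 + 7 days = 25 February 2024. That falls on a Sunday, so it rolls to the next business day, Monday, 26 February 2024.

26 February 2024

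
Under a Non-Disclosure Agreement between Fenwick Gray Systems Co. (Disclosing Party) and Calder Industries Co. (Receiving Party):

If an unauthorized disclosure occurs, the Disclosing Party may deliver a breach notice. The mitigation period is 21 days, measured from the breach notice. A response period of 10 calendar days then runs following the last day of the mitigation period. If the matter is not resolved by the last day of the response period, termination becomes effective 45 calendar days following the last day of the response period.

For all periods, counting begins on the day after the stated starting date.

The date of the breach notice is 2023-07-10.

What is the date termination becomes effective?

2023-09-24

The last day of the mitigation period: 2023-07-10 + 21 days = 2023-07-31.
Adding 10 calendar days to 2023-07-31 gives 2023-08-10, which is the last day of the response period.
The date termination becomes effective: 2023-08-10 + 45 days = 2023-09-24.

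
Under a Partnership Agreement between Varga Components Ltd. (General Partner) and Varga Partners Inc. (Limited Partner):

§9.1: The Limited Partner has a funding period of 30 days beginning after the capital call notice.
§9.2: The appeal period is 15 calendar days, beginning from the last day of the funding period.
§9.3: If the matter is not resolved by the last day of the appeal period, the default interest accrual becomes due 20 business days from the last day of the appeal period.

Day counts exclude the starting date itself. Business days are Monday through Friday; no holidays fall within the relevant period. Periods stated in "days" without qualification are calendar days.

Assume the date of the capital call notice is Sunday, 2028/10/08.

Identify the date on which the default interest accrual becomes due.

2028/12/20

The last day of the funding period: 2028/10/08 + 30 days = 2028/11/07.
Adding 15 calendar days to 2028/11/07 gives 2028/11/22, which is the last day of the appeal period.
The date on which the default interest accrual becomes due: 20 business days after Wednesday, 2028/11/22, skipping weekends — Nov 23, Nov 24, Nov 27, Nov 28, …, Dec 18, Dec 19, Dec 20 — lands on Wednesday, 2028/12/20.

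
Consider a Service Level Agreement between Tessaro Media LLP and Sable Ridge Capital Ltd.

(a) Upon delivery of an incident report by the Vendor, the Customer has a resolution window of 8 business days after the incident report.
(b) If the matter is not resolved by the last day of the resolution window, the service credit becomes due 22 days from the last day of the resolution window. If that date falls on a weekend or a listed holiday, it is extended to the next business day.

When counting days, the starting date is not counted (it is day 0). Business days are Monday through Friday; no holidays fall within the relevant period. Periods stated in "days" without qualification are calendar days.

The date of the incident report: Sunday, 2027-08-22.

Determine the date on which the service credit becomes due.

2027-09-23

From Sunday, 2027-08-22, 8 business days (Aug 23, Aug 24, Aug 25, Aug 26, Aug 27, Aug 30, Aug 31, Sep 1, skipping weekends) brings us to Wednesday, 2027-09-01, which is the last day of the resolution window.
The date on which the service credit becomes due: 2027-09-01 + 22 days = 2027-09-23. 2027-09-23 is a Thursday, so no roll-forward applies.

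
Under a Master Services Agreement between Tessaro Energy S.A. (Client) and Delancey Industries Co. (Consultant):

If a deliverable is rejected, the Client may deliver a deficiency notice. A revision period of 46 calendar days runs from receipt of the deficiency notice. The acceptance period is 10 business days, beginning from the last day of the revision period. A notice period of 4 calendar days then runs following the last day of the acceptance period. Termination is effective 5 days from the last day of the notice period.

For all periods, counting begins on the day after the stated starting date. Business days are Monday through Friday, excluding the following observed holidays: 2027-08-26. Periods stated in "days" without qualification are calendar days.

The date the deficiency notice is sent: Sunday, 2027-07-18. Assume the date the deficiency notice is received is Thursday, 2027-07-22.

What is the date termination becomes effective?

The last day of the revision period: 2027-07-22 + 46 days = 2027-09-06.
From Monday, 2027-09-06, 10 business days (Sep 7, Sep 8, Sep 9, Sep 10, Sep 13, Sep 14, Sep 15, Sep 16, Sep 17, Sep 20, skipping weekends) brings us to Monday, 2027-09-20, which is the last day of the acceptance period.
The last day of the notice period: 2027-09-20 + 4 days = 2027-09-24.
Adding 5 calendar days to 2027-09-24 gives 2027-09-29, which is the date termination becomes effective.

2027-09-29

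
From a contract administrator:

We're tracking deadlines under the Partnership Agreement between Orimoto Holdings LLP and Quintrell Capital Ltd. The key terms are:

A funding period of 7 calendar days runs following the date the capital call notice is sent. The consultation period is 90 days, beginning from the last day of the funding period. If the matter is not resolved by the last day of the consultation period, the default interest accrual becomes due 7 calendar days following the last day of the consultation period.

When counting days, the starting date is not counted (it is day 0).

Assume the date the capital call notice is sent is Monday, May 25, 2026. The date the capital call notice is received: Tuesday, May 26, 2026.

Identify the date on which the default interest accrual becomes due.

September 6, 2026

The last day of the funding period: May 25, 2026 + 7 days = June 1, 2026.
Adding 90 calendar days to June 1, 2026 gives August 30, 2026, which is the last day of the consultation period.
The date on which the default interest accrual becomes due: 7 calendar days after August 30, 2026 is September 6, 2026.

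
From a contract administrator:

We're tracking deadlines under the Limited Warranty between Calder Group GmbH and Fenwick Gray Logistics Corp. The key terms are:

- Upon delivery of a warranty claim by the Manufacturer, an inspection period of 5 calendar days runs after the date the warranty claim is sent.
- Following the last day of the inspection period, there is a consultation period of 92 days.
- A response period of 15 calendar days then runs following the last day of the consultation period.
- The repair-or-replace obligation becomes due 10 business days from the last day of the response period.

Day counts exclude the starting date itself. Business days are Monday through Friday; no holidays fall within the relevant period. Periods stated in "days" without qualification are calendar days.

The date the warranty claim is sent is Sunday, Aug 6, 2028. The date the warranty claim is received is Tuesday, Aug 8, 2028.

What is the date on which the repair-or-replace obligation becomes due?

The last day of the inspection period: 5 calendar days after Aug 6, 2028 is Aug 11, 2028.
The last day of the consultation period: 92 calendar days after Aug 11, 2028 is Nov 11, 2028.
The last day of the response period: Nov 11, 2028 + 15 days = Nov 26, 2028.
The date on which the repair-or-replace obligation becomes due: counting 10 business days from Sunday, Nov 26, 2028 (Nov 27, Nov 28, Nov 29, Nov 30, Dec 1, Dec 4, Dec 5, Dec 6, Dec 7, Dec 8, skipping weekends) reaches Friday, Dec 8, 2028.

Dec 8, 2028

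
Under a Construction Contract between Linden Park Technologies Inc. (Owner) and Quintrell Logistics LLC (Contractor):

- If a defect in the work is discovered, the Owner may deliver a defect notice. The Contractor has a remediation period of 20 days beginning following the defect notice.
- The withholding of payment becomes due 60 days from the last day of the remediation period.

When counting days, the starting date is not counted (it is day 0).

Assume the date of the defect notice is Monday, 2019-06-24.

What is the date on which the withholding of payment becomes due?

2019-09-12

The last day of the remediation period: 20 calendar days after 2019-06-24 is 2019-07-14.
Adding 60 calendar days to 2019-07-14 gives 2019-09-12, which is the date on which the withholding of payment becomes due.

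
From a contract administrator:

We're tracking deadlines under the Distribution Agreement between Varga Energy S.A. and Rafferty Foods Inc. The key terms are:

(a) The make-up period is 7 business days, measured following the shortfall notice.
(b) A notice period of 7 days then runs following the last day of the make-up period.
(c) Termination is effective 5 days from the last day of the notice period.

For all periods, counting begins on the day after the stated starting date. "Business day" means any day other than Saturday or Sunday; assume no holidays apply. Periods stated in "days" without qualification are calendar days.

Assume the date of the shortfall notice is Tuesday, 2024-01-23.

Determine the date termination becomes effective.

2024-02-13

The last day of the make-up period: counting 7 business days from Tuesday, 2024-01-23 (Jan 24, Jan 25, Jan 26, Jan 29, Jan 30, Jan 31, Feb 1, skipping weekends) reaches Thursday, 2024-02-01.
Adding 7 calendar days to 2024-02-01 gives 2024-02-08, which is the last day of the notice period.
The date termination becomes effective: 2024-02-08 + 5 days = 2024-02-13.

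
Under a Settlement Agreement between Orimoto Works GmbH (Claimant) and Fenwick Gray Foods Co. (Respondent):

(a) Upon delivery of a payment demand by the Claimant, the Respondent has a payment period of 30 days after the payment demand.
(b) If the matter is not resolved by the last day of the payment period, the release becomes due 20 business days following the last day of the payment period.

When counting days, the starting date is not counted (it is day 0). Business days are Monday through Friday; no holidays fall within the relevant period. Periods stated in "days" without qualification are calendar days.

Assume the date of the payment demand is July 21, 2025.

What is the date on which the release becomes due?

The last day of the payment period: July 21, 2025 + 30 days = August 20, 2025.
The date on which the release becomes due: 20 business days after Wednesday, August 20, 2025, skipping weekends — Aug 21, Aug 22, Aug 25, Aug 26, …, Sep 15, Sep 16, Sep 17 — lands on Wednesday, September 17, 2025.

September 17, 2025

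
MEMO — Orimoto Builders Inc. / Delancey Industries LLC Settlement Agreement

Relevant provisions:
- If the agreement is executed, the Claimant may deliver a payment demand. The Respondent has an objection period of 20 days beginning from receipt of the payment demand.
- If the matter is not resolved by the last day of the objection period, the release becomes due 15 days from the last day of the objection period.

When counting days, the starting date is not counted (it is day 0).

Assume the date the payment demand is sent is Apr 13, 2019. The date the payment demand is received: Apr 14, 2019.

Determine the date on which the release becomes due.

Adding 20 calendar days to Apr 14, 2019 gives May 4, 2019, which is the last day of the objection period.
The date on which the release becomes due: 15 calendar days after May 4, 2019 is May 19, 2019.

May 19, 2019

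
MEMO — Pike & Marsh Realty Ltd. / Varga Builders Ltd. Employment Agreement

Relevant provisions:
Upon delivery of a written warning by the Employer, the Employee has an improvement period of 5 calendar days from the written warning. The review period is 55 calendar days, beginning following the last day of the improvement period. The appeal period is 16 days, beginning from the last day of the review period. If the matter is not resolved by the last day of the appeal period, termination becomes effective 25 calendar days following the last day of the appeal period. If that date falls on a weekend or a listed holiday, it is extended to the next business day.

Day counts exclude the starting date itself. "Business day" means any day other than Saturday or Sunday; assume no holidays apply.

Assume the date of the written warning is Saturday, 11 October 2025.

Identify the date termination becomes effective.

20 January 2026

The last day of the improvement period: 5 calendar days after 11 October 2025 is 16 October 2025.
The last day of the review period: 55 calendar days after 16 October 2025 is 10 December 2025.
Adding 16 calendar days to 10 December 2025 gives 26 December 2025, which is the last day of the appeal period.
Adding 25 calendar days to 26 December 2025 gives 20 January 2026, which is the date termination becomes effective. 20 January 2026 is a Tuesday, so no roll-forward applies.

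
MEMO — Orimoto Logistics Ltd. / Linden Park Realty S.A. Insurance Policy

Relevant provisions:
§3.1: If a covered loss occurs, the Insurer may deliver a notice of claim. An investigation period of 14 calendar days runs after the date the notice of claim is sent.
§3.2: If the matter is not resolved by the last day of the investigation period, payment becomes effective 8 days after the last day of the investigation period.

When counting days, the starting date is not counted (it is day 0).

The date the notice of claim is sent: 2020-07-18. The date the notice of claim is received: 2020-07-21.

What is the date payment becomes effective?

Adding 14 calendar days to 2020-07-18 gives 2020-08-01, which is the last day of the investigation period.
Adding 8 calendar days to 2020-08-01 gives 2020-08-09, which is the date payment becomes effective.

2020-08-09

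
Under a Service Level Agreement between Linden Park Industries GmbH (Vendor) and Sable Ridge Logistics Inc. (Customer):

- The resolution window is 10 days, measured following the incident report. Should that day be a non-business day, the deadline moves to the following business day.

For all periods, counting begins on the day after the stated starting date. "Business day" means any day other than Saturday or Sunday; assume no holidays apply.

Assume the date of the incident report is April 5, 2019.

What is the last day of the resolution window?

April 15, 2019

The last day of the resolution window: April 5, 2019 + 10 days = April 15, 2019. April 15, 2019 is a Monday, so no roll-forward applies.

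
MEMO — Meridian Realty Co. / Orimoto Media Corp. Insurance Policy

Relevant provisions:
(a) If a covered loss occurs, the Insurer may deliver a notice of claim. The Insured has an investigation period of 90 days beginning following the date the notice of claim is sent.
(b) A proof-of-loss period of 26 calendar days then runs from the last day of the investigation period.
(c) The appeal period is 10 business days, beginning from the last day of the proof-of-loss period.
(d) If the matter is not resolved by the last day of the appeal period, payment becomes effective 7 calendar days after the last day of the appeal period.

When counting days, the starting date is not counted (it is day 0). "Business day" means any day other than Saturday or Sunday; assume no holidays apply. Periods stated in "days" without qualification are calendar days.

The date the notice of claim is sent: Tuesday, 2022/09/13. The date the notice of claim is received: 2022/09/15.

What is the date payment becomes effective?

2023/01/27

The last day of the investigation period: 2022/09/13 + 90 days = 2022/12/12.
Adding 26 calendar days to 2022/12/12 gives 2023/01/07, which is the last day of the proof-of-loss period.
The last day of the appeal period: counting 10 business days from Saturday, 2023/01/07 (Jan 9, Jan 10, Jan 11, Jan 12, Jan 13, Jan 16, Jan 17, Jan 18, Jan 19, Jan 20, skipping weekends) reaches Friday, 2023/01/20.
The date payment becomes effective: 7 calendar days after 2023/01/20 is 2023/01/27.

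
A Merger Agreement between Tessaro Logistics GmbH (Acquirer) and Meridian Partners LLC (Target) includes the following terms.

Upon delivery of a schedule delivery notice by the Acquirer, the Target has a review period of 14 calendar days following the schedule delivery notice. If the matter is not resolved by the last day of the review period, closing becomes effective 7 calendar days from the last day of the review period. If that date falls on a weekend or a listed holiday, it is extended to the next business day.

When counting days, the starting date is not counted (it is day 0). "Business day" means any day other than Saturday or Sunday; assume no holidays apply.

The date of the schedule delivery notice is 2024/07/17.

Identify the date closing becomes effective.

The last day of the review period: 14 calendar days after 2024/07/17 is 2024/07/31.
The date closing becomes effective: 2024/07/31 + 7 days = 2024/08/07. 2024/08/07 is a Wednesday, so no roll-forward applies.

2024/08/07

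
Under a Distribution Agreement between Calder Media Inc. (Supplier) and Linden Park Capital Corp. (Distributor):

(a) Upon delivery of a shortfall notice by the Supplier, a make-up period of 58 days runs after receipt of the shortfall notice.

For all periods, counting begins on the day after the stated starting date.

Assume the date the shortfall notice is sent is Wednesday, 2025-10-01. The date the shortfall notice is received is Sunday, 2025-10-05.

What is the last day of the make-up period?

2025-12-02

The last day of the make-up period: 58 calendar days after 2025-10-05 is 2025-12-02.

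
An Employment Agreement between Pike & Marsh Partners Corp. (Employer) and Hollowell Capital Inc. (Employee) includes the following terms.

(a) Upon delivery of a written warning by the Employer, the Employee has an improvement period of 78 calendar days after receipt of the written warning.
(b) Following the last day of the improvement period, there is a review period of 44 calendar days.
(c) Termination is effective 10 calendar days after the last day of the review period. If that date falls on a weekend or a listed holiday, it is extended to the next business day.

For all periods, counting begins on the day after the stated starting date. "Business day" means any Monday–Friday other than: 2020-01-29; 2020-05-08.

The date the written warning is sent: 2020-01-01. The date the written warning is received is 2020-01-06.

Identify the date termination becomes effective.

2020-05-18

The last day of the improvement period: 78 calendar days after 2020-01-06 is 2020-03-24.
Adding 44 calendar days to 2020-03-24 gives 2020-05-07, which is the last day of the review period.
The date termination becomes effective: 2020-05-07 + 10 days = 2020-05-17. That falls on a Sunday, so it rolls to the next business day, Monday, 2020-05-18.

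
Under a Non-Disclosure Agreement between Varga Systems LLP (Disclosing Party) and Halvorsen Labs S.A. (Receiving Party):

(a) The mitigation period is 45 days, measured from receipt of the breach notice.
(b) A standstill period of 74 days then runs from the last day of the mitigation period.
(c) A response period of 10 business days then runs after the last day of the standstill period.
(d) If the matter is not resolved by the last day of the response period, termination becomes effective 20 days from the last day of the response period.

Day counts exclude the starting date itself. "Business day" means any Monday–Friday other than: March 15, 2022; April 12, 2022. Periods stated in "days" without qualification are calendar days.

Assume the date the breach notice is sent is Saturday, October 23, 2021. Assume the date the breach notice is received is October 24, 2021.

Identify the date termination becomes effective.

The last day of the mitigation period: 45 calendar days after October 24, 2021 is December 8, 2021.
Adding 74 calendar days to December 8, 2021 gives February 20, 2022, which is the last day of the standstill period.
The last day of the response period: counting 10 business days from Sunday, February 20, 2022 (Feb 21, Feb 22, Feb 23, Feb 24, Feb 25, Feb 28, Mar 1, Mar 2, Mar 3, Mar 4, skipping weekends) reaches Friday, March 4, 2022.
The date termination becomes effective: 20 calendar days after March 4, 2022 is March 24, 2022.

March 24, 2022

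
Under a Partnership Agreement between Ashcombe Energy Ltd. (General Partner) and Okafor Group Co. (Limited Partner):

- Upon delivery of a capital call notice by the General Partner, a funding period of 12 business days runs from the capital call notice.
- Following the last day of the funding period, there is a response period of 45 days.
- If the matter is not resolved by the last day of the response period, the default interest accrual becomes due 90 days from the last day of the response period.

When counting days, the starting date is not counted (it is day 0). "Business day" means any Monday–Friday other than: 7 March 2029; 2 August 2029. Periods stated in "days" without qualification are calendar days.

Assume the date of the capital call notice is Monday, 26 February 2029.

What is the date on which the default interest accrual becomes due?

28 July 2029

The last day of the funding period: counting 12 business days from Monday, 26 February 2029 (Feb 27, Feb 28, Mar 1, Mar 2, …, Mar 13, Mar 14, Mar 15, skipping weekends and the listed holiday on Mar 7) reaches Thursday, 15 March 2029.
The last day of the response period: 45 calendar days after 15 March 2029 is 29 April 2029.
The date on which the default interest accrual becomes due: 90 calendar days after 29 April 2029 is 28 July 2029.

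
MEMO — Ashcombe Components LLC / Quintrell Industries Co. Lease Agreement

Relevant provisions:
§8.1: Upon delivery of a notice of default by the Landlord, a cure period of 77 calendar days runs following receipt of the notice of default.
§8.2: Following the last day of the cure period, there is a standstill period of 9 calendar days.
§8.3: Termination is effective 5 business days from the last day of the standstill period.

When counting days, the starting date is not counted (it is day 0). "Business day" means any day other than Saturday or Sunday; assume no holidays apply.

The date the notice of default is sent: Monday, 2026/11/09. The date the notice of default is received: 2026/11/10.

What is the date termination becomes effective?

2027/02/11

The last day of the cure period: 2026/11/10 + 77 days = 2027/01/26.
The last day of the standstill period: 2027/01/26 + 9 days = 2027/02/04.
The date termination becomes effective: counting 5 business days from Thursday, 2027/02/04 (Feb 5, Feb 8, Feb 9, Feb 10, Feb 11, skipping weekends) reaches Thursday, 2027/02/11.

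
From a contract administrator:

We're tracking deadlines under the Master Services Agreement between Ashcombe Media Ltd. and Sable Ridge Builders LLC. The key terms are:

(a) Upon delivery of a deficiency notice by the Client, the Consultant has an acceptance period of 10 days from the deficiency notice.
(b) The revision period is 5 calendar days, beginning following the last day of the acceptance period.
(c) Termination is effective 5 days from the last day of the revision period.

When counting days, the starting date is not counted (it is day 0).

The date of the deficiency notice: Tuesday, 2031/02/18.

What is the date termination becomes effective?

The last day of the acceptance period: 10 calendar days after 2031/02/18 is 2031/02/28.
The last day of the revision period: 2031/02/28 + 5 days = 2031/03/05.
The date termination becomes effective: 2031/03/05 + 5 days = 2031/03/10.

2031/03/10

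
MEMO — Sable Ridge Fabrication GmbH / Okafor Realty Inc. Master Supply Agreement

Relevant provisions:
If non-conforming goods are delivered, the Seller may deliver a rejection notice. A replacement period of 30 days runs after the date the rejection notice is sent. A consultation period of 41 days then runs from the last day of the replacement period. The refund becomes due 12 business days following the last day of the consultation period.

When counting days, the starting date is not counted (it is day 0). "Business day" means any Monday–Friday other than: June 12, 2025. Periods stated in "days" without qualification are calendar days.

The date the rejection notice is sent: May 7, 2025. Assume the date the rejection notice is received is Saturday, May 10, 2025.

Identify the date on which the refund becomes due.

August 4, 2025

The last day of the replacement period: May 7, 2025 + 30 days = June 6, 2025.
The last day of the consultation period: June 6, 2025 + 41 days = July 17, 2025.
The date on which the refund becomes due: 12 business days after Thursday, July 17, 2025, skipping weekends — Jul 18, Jul 21, Jul 22, Jul 23, …, Jul 31, Aug 1, Aug 4 — lands on Monday, August 4, 2025.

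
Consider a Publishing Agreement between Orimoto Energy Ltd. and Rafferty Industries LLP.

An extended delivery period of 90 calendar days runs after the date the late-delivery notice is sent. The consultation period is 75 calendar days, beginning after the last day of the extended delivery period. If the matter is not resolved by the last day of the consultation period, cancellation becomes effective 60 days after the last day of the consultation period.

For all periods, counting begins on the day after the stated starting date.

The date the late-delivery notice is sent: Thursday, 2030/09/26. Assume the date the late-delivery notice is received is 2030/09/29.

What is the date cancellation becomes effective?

The last day of the extended delivery period: 2030/09/26 + 90 days = 2030/12/25.
Adding 75 calendar days to 2030/12/25 gives 2031/03/10, which is the last day of the consultation period.
The date cancellation becomes effective: 2031/03/10 + 60 days = 2031/05/09.

2031/05/09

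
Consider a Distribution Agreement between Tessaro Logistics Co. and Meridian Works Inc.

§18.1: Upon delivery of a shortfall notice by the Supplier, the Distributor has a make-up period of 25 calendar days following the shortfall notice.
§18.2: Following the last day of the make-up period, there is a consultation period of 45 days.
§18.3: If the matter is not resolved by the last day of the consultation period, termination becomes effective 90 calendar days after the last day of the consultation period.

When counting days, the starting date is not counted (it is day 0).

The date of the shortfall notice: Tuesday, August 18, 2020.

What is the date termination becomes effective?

The last day of the make-up period: August 18, 2020 + 25 days = September 12, 2020.
The last day of the consultation period: September 12, 2020 + 45 days = October 27, 2020.
The date termination becomes effective: October 27, 2020 + 90 days = January 25, 2021.

January 25, 2021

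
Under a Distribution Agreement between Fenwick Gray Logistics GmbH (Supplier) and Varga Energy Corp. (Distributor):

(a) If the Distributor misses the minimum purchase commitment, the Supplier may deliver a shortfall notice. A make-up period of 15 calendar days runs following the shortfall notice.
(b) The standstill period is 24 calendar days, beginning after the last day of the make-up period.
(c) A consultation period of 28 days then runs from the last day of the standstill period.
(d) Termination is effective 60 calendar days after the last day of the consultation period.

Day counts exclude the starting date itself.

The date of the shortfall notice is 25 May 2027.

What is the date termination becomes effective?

The last day of the make-up period: 25 May 2027 + 15 days = 9 June 2027.
Adding 24 calendar days to 9 June 2027 gives 3 July 2027, which is the last day of the standstill period.
Adding 28 calendar days to 3 July 2027 gives 31 July 2027, which is the last day of the consultation period.
The date termination becomes effective: 60 calendar days after 31 July 2027 is 29 September 2027.

29 September 2027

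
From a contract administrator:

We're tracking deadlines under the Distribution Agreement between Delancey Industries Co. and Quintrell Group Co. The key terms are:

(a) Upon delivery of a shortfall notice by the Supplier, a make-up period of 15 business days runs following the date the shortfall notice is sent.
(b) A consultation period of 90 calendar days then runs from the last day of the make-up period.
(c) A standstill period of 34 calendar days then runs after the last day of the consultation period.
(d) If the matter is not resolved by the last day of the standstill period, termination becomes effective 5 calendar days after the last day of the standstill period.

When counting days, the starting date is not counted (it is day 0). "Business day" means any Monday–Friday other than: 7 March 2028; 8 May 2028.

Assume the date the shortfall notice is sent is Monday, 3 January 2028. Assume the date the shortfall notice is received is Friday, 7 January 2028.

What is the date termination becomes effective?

The last day of the make-up period: 15 business days after Monday, 3 January 2028, skipping weekends — Jan 4, Jan 5, Jan 6, Jan 7, …, Jan 20, Jan 21, Jan 24 — lands on Monday, 24 January 2028.
Adding 90 calendar days to 24 January 2028 gives 23 April 2028, which is the last day of the consultation period.
The last day of the standstill period: 34 calendar days after 23 April 2028 is 27 May 2028.
Adding 5 calendar days to 27 May 2028 gives 1 June 2028, which is the date termination becomes effective.

1 June 2028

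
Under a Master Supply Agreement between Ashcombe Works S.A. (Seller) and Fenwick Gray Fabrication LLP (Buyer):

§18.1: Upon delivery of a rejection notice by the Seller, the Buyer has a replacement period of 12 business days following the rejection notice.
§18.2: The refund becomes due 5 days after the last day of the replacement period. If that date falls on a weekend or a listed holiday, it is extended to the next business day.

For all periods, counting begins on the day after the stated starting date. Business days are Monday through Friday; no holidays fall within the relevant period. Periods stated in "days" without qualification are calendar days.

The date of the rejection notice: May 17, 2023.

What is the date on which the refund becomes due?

June 7, 2023

From Wednesday, May 17, 2023, 12 business days (May 18, May 19, May 22, May 23, …, May 31, Jun 1, Jun 2, skipping weekends) brings us to Friday, June 2, 2023, which is the last day of the replacement period.
The date on which the refund becomes due: June 2, 2023 + 5 days = June 7, 2023. June 7, 2023 is a Wednesday, so no roll-forward applies.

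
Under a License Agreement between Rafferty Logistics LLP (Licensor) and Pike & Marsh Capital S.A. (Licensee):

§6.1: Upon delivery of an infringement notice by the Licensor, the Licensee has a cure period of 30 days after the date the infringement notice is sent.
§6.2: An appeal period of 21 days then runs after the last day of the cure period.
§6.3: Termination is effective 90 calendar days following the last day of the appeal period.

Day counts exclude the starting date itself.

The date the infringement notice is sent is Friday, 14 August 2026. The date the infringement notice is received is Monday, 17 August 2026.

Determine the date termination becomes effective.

The last day of the cure period: 30 calendar days after 14 August 2026 is 13 September 2026.
Adding 21 calendar days to 13 September 2026 gives 4 October 2026, which is the last day of the appeal period.
The date termination becomes effective: 4 October 2026 + 90 days = 2 January 2027.

2 January 2027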